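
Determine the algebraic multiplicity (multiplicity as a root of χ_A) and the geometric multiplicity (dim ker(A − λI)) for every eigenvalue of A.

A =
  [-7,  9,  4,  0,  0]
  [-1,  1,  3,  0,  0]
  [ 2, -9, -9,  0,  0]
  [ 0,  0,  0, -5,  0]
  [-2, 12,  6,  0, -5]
λ = -5: alg = 5, geom = 3

Step 1 — factor the characteristic polynomial to read off the algebraic multiplicities:
  χ_A(x) = (x + 5)^5

Step 2 — compute geometric multiplicities via the rank-nullity identity g(λ) = n − rank(A − λI):
  rank(A − (-5)·I) = 2, so dim ker(A − (-5)·I) = n − 2 = 3

Summary:
  λ = -5: algebraic multiplicity = 5, geometric multiplicity = 3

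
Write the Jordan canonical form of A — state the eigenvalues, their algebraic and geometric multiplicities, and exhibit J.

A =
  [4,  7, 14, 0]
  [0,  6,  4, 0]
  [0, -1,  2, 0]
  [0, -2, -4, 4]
J_2(4) ⊕ J_1(4) ⊕ J_1(4)

The characteristic polynomial is
  det(x·I − A) = x^4 - 16*x^3 + 96*x^2 - 256*x + 256 = (x - 4)^4

Eigenvalues and multiplicities (the geometric multiplicity of λ is n − rank(A − λI), which equals the number of Jordan blocks for λ):
  λ = 4: algebraic multiplicity = 4, geometric multiplicity = 3

Determining the block sizes for each eigenvalue:
  λ = 4: 3 blocks summing to 4 forces exactly one block of size 2 and the rest size 1 → block sizes [2, 1, 1]

Assembling the blocks gives a Jordan form
J =
  [4, 1, 0, 0]
  [0, 4, 0, 0]
  [0, 0, 4, 0]
  [0, 0, 0, 4]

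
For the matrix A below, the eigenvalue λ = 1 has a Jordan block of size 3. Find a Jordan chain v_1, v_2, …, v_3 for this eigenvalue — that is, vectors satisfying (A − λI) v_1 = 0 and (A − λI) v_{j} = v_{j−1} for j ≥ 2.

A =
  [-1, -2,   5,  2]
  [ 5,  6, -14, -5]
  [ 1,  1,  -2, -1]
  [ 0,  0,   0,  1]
A Jordan chain for λ = 1 of length 3:
v_1 = (-1, 1, 0, 0)ᵀ
v_2 = (-2, 5, 1, 0)ᵀ
v_3 = (1, 0, 0, 0)ᵀ

Let N = A − (1)·I. We want v_3 with N^3 v_3 = 0 but N^2 v_3 ≠ 0; then v_{j-1} := N · v_j for j = 3, …, 2.

Pick v_3 = (1, 0, 0, 0)ᵀ.
Then v_2 = N · v_3 = (-2, 5, 1, 0)ᵀ.
Then v_1 = N · v_2 = (-1, 1, 0, 0)ᵀ.

Sanity check: (A − (1)·I) v_1 = (0, 0, 0, 0)ᵀ = 0. ✓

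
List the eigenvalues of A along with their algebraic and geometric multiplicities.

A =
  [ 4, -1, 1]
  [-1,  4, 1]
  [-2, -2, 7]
λ = 5: alg = 3, geom = 2

Step 1 — factor the characteristic polynomial to read off the algebraic multiplicities:
  χ_A(x) = (x - 5)^3

Step 2 — compute geometric multiplicities via the rank-nullity identity g(λ) = n − rank(A − λI):
  rank(A − (5)·I) = 1, so dim ker(A − (5)·I) = n − 1 = 2

Summary:
  λ = 5: algebraic multiplicity = 3, geometric multiplicity = 2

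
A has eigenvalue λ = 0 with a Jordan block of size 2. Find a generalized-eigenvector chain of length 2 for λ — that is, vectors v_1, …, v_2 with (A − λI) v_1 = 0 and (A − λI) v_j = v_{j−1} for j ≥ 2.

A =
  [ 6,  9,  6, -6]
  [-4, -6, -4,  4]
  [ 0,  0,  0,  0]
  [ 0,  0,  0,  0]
A Jordan chain for λ = 0 of length 2:
v_1 = (6, -4, 0, 0)ᵀ
v_2 = (1, 0, 0, 0)ᵀ

Let N = A − (0)·I. We want v_2 with N^2 v_2 = 0 but N^1 v_2 ≠ 0; then v_{j-1} := N · v_j for j = 2, …, 2.

Pick v_2 = (1, 0, 0, 0)ᵀ.
Then v_1 = N · v_2 = (6, -4, 0, 0)ᵀ.

Sanity check: (A − (0)·I) v_1 = (0, 0, 0, 0)ᵀ = 0. ✓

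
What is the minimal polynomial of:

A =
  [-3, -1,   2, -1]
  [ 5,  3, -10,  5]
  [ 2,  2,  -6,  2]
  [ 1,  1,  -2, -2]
x^3 + 6*x^2 + 12*x + 8

The characteristic polynomial is χ_A(x) = (x + 2)^4, so the eigenvalues are known. The minimal polynomial is
  m_A(x) = Π_λ (x − λ)^{k_λ}
where k_λ is the size of the *largest* Jordan block for λ (equivalently, the smallest k with (A − λI)^k v = 0 for every generalised eigenvector v of λ).

  λ = -2: largest Jordan block has size 3, contributing (x + 2)^3

So m_A(x) = (x + 2)^3 = x^3 + 6*x^2 + 12*x + 8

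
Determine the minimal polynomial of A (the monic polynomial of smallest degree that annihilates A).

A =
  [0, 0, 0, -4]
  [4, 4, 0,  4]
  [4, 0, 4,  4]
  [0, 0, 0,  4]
x^2 - 4*x

The characteristic polynomial is χ_A(x) = x*(x - 4)^3, so the eigenvalues are known. The minimal polynomial is
  m_A(x) = Π_λ (x − λ)^{k_λ}
where k_λ is the size of the *largest* Jordan block for λ (equivalently, the smallest k with (A − λI)^k v = 0 for every generalised eigenvector v of λ).

  λ = 0: largest Jordan block has size 1, contributing (x − 0)
  λ = 4: largest Jordan block has size 1, contributing (x − 4)

So m_A(x) = x*(x - 4) = x^2 - 4*x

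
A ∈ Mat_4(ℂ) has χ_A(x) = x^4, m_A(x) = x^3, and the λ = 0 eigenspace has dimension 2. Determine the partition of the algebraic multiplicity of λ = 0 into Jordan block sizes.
Block sizes for λ = 0: [3, 1]

Step 1 — from the characteristic polynomial, algebraic multiplicity of λ = 0 is 4. From dim ker(A − (0)·I) = 2, there are exactly 2 Jordan blocks for λ = 0.
Step 2 — from the minimal polynomial, the factor (x − 0)^3 tells us the largest block for λ = 0 has size 3.
Step 3 — with total size 4, 2 blocks, and largest block 3, the block sizes (in nonincreasing order) are [3, 1].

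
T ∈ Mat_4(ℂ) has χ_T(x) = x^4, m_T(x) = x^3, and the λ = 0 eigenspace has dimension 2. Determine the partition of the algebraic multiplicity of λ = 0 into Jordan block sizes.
Block sizes for λ = 0: [3, 1]

Step 1 — from the characteristic polynomial, algebraic multiplicity of λ = 0 is 4. From dim ker(T − (0)·I) = 2, there are exactly 2 Jordan blocks for λ = 0.
Step 2 — from the minimal polynomial, the factor (x − 0)^3 tells us the largest block for λ = 0 has size 3.
Step 3 — with total size 4, 2 blocks, and largest block 3, the block sizes (in nonincreasing order) are [3, 1].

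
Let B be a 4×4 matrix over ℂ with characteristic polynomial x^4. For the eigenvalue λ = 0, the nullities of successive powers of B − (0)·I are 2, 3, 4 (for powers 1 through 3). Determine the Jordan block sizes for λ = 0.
Block sizes for λ = 0: [3, 1]

From the dimensions of kernels of powers, the number of Jordan blocks of size at least j is d_j − d_{j−1} where d_j = dim ker(N^j) (with d_0 = 0). Computing the differences gives [2, 1, 1].
The number of blocks of size exactly k is (#blocks of size ≥ k) − (#blocks of size ≥ k + 1), so the partition is: 1 block(s) of size 1, 1 block(s) of size 3.
In nonincreasing order the block sizes are [3, 1].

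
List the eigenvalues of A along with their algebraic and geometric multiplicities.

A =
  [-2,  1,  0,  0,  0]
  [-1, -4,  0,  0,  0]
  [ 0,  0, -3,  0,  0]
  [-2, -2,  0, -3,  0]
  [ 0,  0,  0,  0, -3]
λ = -3: alg = 5, geom = 4

Step 1 — factor the characteristic polynomial to read off the algebraic multiplicities:
  χ_A(x) = (x + 3)^5

Step 2 — compute geometric multiplicities via the rank-nullity identity g(λ) = n − rank(A − λI):
  rank(A − (-3)·I) = 1, so dim ker(A − (-3)·I) = n − 1 = 4

Summary:
  λ = -3: algebraic multiplicity = 5, geometric multiplicity = 4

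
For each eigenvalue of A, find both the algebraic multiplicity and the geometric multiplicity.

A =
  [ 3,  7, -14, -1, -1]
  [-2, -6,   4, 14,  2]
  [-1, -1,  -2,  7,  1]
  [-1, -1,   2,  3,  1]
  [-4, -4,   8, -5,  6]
λ = -4: alg = 2, geom = 2; λ = 2: alg = 1, geom = 1; λ = 5: alg = 2, geom = 1

Step 1 — factor the characteristic polynomial to read off the algebraic multiplicities:
  χ_A(x) = (x - 5)^2*(x - 2)*(x + 4)^2

Step 2 — compute geometric multiplicities via the rank-nullity identity g(λ) = n − rank(A − λI):
  rank(A − (-4)·I) = 3, so dim ker(A − (-4)·I) = n − 3 = 2
  rank(A − (2)·I) = 4, so dim ker(A − (2)·I) = n − 4 = 1
  rank(A − (5)·I) = 4, so dim ker(A − (5)·I) = n − 4 = 1

Summary:
  λ = -4: algebraic multiplicity = 2, geometric multiplicity = 2
  λ = 2: algebraic multiplicity = 1, geometric multiplicity = 1
  λ = 5: algebraic multiplicity = 2, geometric multiplicity = 1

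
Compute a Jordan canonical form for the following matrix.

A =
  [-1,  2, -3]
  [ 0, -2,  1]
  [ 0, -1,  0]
J_3(-1)

The characteristic polynomial is
  det(x·I − A) = x^3 + 3*x^2 + 3*x + 1 = (x + 1)^3

Eigenvalues and multiplicities (the geometric multiplicity of λ is n − rank(A − λI), which equals the number of Jordan blocks for λ):
  λ = -1: algebraic multiplicity = 3, geometric multiplicity = 1

Determining the block sizes for each eigenvalue:
  λ = -1: one block (gm = 1), so the single block has size am = 3 → block sizes [3]

Assembling the blocks gives a Jordan form
J =
  [-1,  1,  0]
  [ 0, -1,  1]
  [ 0,  0, -1]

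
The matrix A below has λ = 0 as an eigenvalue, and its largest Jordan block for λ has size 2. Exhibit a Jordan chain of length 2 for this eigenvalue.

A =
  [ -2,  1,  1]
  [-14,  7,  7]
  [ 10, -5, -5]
A Jordan chain for λ = 0 of length 2:
v_1 = (-2, -14, 10)ᵀ
v_2 = (1, 0, 0)ᵀ

Let N = A − (0)·I. We want v_2 with N^2 v_2 = 0 but N^1 v_2 ≠ 0; then v_{j-1} := N · v_j for j = 2, …, 2.

Pick v_2 = (1, 0, 0)ᵀ.
Then v_1 = N · v_2 = (-2, -14, 10)ᵀ.

Sanity check: (A − (0)·I) v_1 = (0, 0, 0)ᵀ = 0. ✓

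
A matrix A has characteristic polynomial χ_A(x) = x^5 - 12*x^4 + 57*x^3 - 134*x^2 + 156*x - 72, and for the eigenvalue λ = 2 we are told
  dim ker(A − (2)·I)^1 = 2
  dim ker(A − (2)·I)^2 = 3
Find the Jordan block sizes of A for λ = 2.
Block sizes for λ = 2: [2, 1]

From the dimensions of kernels of powers, the number of Jordan blocks of size at least j is d_j − d_{j−1} where d_j = dim ker(N^j) (with d_0 = 0). Computing the differences gives [2, 1].
The number of blocks of size exactly k is (#blocks of size ≥ k) − (#blocks of size ≥ k + 1), so the partition is: 1 block(s) of size 1, 1 block(s) of size 2.
In nonincreasing order the block sizes are [2, 1].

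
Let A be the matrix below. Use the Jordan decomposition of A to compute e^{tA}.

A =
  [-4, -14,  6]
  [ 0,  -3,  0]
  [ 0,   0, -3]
e^{tA} =
  [exp(-4*t), -14*exp(-3*t) + 14*exp(-4*t), 6*exp(-3*t) - 6*exp(-4*t)]
  [0, exp(-3*t), 0]
  [0, 0, exp(-3*t)]

Strategy: write A = P · J · P⁻¹ where J is a Jordan canonical form, so e^{tA} = P · e^{tJ} · P⁻¹, and e^{tJ} can be computed block-by-block.

A has Jordan form
J =
  [-4,  0,  0]
  [ 0, -3,  0]
  [ 0,  0, -3]
(up to reordering of blocks).

Per-block formulas:
  For a 1×1 block at λ = -3: exp(t · [-3]) = [e^(-3t)].
  For a 1×1 block at λ = -4: exp(t · [-4]) = [e^(-4t)].

After assembling e^{tJ} and conjugating by P, we get:

e^{tA} =
  [exp(-4*t), -14*exp(-3*t) + 14*exp(-4*t), 6*exp(-3*t) - 6*exp(-4*t)]
  [0, exp(-3*t), 0]
  [0, 0, exp(-3*t)]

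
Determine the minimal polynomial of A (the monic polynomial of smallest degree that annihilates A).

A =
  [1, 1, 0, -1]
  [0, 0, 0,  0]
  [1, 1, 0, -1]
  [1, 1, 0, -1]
x^2

The characteristic polynomial is χ_A(x) = x^4, so the eigenvalues are known. The minimal polynomial is
  m_A(x) = Π_λ (x − λ)^{k_λ}
where k_λ is the size of the *largest* Jordan block for λ (equivalently, the smallest k with (A − λI)^k v = 0 for every generalised eigenvector v of λ).

  λ = 0: largest Jordan block has size 2, contributing (x − 0)^2

So m_A(x) = x^2 = x^2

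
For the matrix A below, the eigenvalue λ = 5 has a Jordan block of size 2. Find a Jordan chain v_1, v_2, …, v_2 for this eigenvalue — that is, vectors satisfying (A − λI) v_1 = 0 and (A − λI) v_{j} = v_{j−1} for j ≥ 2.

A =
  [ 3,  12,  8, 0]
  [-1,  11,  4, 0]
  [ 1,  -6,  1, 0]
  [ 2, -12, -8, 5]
A Jordan chain for λ = 5 of length 2:
v_1 = (-2, -1, 1, 2)ᵀ
v_2 = (1, 0, 0, 0)ᵀ

Let N = A − (5)·I. We want v_2 with N^2 v_2 = 0 but N^1 v_2 ≠ 0; then v_{j-1} := N · v_j for j = 2, …, 2.

Pick v_2 = (1, 0, 0, 0)ᵀ.
Then v_1 = N · v_2 = (-2, -1, 1, 2)ᵀ.

Sanity check: (A − (5)·I) v_1 = (0, 0, 0, 0)ᵀ = 0. ✓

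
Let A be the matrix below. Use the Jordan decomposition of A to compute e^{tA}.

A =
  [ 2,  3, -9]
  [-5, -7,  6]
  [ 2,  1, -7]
e^{tA} =
  [3*t^2*exp(-4*t)/2 + 6*t*exp(-4*t) + exp(-4*t), 3*t*exp(-4*t), -9*t^2*exp(-4*t)/2 - 9*t*exp(-4*t)]
  [-3*t^2*exp(-4*t)/2 - 5*t*exp(-4*t), -3*t*exp(-4*t) + exp(-4*t), 9*t^2*exp(-4*t)/2 + 6*t*exp(-4*t)]
  [t^2*exp(-4*t)/2 + 2*t*exp(-4*t), t*exp(-4*t), -3*t^2*exp(-4*t)/2 - 3*t*exp(-4*t) + exp(-4*t)]

Strategy: write A = P · J · P⁻¹ where J is a Jordan canonical form, so e^{tA} = P · e^{tJ} · P⁻¹, and e^{tJ} can be computed block-by-block.

A has Jordan form
J =
  [-4,  1,  0]
  [ 0, -4,  1]
  [ 0,  0, -4]
(up to reordering of blocks).

Per-block formulas:
  For a 3×3 Jordan block J_3(-4): exp(t · J_3(-4)) = e^(-4t)·(I + t·N + (t^2/2)·N^2), where N is the 3×3 nilpotent shift.

After assembling e^{tJ} and conjugating by P, we get:

e^{tA} =
  [3*t^2*exp(-4*t)/2 + 6*t*exp(-4*t) + exp(-4*t), 3*t*exp(-4*t), -9*t^2*exp(-4*t)/2 - 9*t*exp(-4*t)]
  [-3*t^2*exp(-4*t)/2 - 5*t*exp(-4*t), -3*t*exp(-4*t) + exp(-4*t), 9*t^2*exp(-4*t)/2 + 6*t*exp(-4*t)]
  [t^2*exp(-4*t)/2 + 2*t*exp(-4*t), t*exp(-4*t), -3*t^2*exp(-4*t)/2 - 3*t*exp(-4*t) + exp(-4*t)]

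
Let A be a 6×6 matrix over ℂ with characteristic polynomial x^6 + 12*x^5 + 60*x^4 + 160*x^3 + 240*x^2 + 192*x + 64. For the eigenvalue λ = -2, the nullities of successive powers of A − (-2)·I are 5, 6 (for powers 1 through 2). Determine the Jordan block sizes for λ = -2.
Block sizes for λ = -2: [2, 1, 1, 1, 1]

From the dimensions of kernels of powers, the number of Jordan blocks of size at least j is d_j − d_{j−1} where d_j = dim ker(N^j) (with d_0 = 0). Computing the differences gives [5, 1].
The number of blocks of size exactly k is (#blocks of size ≥ k) − (#blocks of size ≥ k + 1), so the partition is: 4 block(s) of size 1, 1 block(s) of size 2.
In nonincreasing order the block sizes are [2, 1, 1, 1, 1].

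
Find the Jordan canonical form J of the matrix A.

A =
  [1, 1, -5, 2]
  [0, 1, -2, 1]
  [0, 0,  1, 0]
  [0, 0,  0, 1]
J_3(1) ⊕ J_1(1)

The characteristic polynomial is
  det(x·I − A) = x^4 - 4*x^3 + 6*x^2 - 4*x + 1 = (x - 1)^4

Eigenvalues and multiplicities (the geometric multiplicity of λ is n − rank(A − λI), which equals the number of Jordan blocks for λ):
  λ = 1: algebraic multiplicity = 4, geometric multiplicity = 2

Determining the block sizes for each eigenvalue:
  λ = 1: with am = 4 and gm = 2, the partition is not yet determined (e.g. several partitions of 4 into 2 parts exist). Let N = A − (1)·I. Computing rank(N^1) = 2, rank(N^2) = 1, rank(N^3) = 0; the number of blocks of size ≥ j is rank(N^{j−1}) − rank(N^j), giving [2, 1, 1]. So we have 1 block(s) of size 3, 1 block(s) of size 1 → block sizes [3, 1]

Assembling the blocks gives a Jordan form
J =
  [1, 1, 0, 0]
  [0, 1, 1, 0]
  [0, 0, 1, 0]
  [0, 0, 0, 1]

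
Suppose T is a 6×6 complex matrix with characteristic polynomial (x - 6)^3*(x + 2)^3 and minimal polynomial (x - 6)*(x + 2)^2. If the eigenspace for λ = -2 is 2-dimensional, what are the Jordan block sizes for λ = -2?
Block sizes for λ = -2: [2, 1]

Step 1 — from the characteristic polynomial, algebraic multiplicity of λ = -2 is 3. From dim ker(T − (-2)·I) = 2, there are exactly 2 Jordan blocks for λ = -2.
Step 2 — from the minimal polynomial, the factor (x + 2)^2 tells us the largest block for λ = -2 has size 2.
Step 3 — with total size 3, 2 blocks, and largest block 2, the block sizes (in nonincreasing order) are [2, 1].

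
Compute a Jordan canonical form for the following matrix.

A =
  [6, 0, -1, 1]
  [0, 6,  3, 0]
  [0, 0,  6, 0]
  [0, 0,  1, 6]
J_3(6) ⊕ J_1(6)

The characteristic polynomial is
  det(x·I − A) = x^4 - 24*x^3 + 216*x^2 - 864*x + 1296 = (x - 6)^4

Eigenvalues and multiplicities (the geometric multiplicity of λ is n − rank(A − λI), which equals the number of Jordan blocks for λ):
  λ = 6: algebraic multiplicity = 4, geometric multiplicity = 2

Determining the block sizes for each eigenvalue:
  λ = 6: with am = 4 and gm = 2, the partition is not yet determined (e.g. several partitions of 4 into 2 parts exist). Let N = A − (6)·I. Computing rank(N^1) = 2, rank(N^2) = 1, rank(N^3) = 0; the number of blocks of size ≥ j is rank(N^{j−1}) − rank(N^j), giving [2, 1, 1]. So we have 1 block(s) of size 3, 1 block(s) of size 1 → block sizes [3, 1]

Assembling the blocks gives a Jordan form
J =
  [6, 1, 0, 0]
  [0, 6, 1, 0]
  [0, 0, 6, 0]
  [0, 0, 0, 6]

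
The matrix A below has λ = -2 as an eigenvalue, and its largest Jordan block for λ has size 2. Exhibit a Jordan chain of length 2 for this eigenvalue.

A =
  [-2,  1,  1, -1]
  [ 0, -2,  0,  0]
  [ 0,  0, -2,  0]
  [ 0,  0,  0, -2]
A Jordan chain for λ = -2 of length 2:
v_1 = (1, 0, 0, 0)ᵀ
v_2 = (0, 1, 0, 0)ᵀ

Let N = A − (-2)·I. We want v_2 with N^2 v_2 = 0 but N^1 v_2 ≠ 0; then v_{j-1} := N · v_j for j = 2, …, 2.

Pick v_2 = (0, 1, 0, 0)ᵀ.
Then v_1 = N · v_2 = (1, 0, 0, 0)ᵀ.

Sanity check: (A − (-2)·I) v_1 = (0, 0, 0, 0)ᵀ = 0. ✓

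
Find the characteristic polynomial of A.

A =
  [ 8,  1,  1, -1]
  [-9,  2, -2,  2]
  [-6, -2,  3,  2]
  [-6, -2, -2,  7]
x^4 - 20*x^3 + 150*x^2 - 500*x + 625

Expanding det(x·I − A) (e.g. by cofactor expansion or by noting that A is similar to its Jordan form J, which has the same characteristic polynomial as A) gives
  χ_A(x) = x^4 - 20*x^3 + 150*x^2 - 500*x + 625
which factors as (x - 5)^4. The eigenvalues (with algebraic multiplicities) are λ = 5 with multiplicity 4.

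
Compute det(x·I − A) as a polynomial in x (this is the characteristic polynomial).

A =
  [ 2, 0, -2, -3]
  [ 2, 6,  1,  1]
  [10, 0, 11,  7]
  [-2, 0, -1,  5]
x^4 - 24*x^3 + 216*x^2 - 864*x + 1296

Expanding det(x·I − A) (e.g. by cofactor expansion or by noting that A is similar to its Jordan form J, which has the same characteristic polynomial as A) gives
  χ_A(x) = x^4 - 24*x^3 + 216*x^2 - 864*x + 1296
which factors as (x - 6)^4. The eigenvalues (with algebraic multiplicities) are λ = 6 with multiplicity 4.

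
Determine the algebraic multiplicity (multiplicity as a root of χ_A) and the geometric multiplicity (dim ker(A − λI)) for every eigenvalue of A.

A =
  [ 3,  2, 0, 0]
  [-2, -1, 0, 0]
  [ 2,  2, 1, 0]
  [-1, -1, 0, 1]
λ = 1: alg = 4, geom = 3

Step 1 — factor the characteristic polynomial to read off the algebraic multiplicities:
  χ_A(x) = (x - 1)^4

Step 2 — compute geometric multiplicities via the rank-nullity identity g(λ) = n − rank(A − λI):
  rank(A − (1)·I) = 1, so dim ker(A − (1)·I) = n − 1 = 3

Summary:
  λ = 1: algebraic multiplicity = 4, geometric multiplicity = 3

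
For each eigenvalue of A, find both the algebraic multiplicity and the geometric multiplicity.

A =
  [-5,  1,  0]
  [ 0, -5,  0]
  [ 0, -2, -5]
λ = -5: alg = 3, geom = 2

Step 1 — factor the characteristic polynomial to read off the algebraic multiplicities:
  χ_A(x) = (x + 5)^3

Step 2 — compute geometric multiplicities via the rank-nullity identity g(λ) = n − rank(A − λI):
  rank(A − (-5)·I) = 1, so dim ker(A − (-5)·I) = n − 1 = 2

Summary:
  λ = -5: algebraic multiplicity = 3, geometric multiplicity = 2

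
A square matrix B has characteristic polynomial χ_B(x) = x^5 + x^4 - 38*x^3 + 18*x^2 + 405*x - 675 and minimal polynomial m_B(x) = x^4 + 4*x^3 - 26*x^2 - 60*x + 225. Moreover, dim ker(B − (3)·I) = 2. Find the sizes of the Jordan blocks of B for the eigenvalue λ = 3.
Block sizes for λ = 3: [2, 1]

Step 1 — from the characteristic polynomial, algebraic multiplicity of λ = 3 is 3. From dim ker(B − (3)·I) = 2, there are exactly 2 Jordan blocks for λ = 3.
Step 2 — from the minimal polynomial, the factor (x − 3)^2 tells us the largest block for λ = 3 has size 2.
Step 3 — with total size 3, 2 blocks, and largest block 2, the block sizes (in nonincreasing order) are [2, 1].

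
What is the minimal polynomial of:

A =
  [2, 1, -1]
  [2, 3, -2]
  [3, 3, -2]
x^2 - 2*x + 1

The characteristic polynomial is χ_A(x) = (x - 1)^3, so the eigenvalues are known. The minimal polynomial is
  m_A(x) = Π_λ (x − λ)^{k_λ}
where k_λ is the size of the *largest* Jordan block for λ (equivalently, the smallest k with (A − λI)^k v = 0 for every generalised eigenvector v of λ).

  λ = 1: largest Jordan block has size 2, contributing (x − 1)^2

So m_A(x) = (x - 1)^2 = x^2 - 2*x + 1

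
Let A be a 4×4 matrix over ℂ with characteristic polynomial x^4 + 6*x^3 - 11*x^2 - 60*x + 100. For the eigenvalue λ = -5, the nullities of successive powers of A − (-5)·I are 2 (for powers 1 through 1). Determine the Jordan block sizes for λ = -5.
Block sizes for λ = -5: [1, 1]

From the dimensions of kernels of powers, the number of Jordan blocks of size at least j is d_j − d_{j−1} where d_j = dim ker(N^j) (with d_0 = 0). Computing the differences gives [2].
The number of blocks of size exactly k is (#blocks of size ≥ k) − (#blocks of size ≥ k + 1), so the partition is: 2 block(s) of size 1.
In nonincreasing order the block sizes are [1, 1].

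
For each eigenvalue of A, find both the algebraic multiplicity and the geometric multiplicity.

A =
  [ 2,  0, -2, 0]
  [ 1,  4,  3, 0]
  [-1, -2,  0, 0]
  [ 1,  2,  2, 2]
λ = 2: alg = 4, geom = 2

Step 1 — factor the characteristic polynomial to read off the algebraic multiplicities:
  χ_A(x) = (x - 2)^4

Step 2 — compute geometric multiplicities via the rank-nullity identity g(λ) = n − rank(A − λI):
  rank(A − (2)·I) = 2, so dim ker(A − (2)·I) = n − 2 = 2

Summary:
  λ = 2: algebraic multiplicity = 4, geometric multiplicity = 2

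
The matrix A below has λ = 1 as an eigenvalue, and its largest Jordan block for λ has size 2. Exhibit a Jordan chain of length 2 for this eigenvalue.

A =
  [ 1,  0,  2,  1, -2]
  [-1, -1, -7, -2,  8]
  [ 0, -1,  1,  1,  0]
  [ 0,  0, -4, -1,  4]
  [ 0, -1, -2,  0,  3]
A Jordan chain for λ = 1 of length 2:
v_1 = (2, -4, 2, -4, 0)ᵀ
v_2 = (1, -2, 1, 0, 0)ᵀ

Let N = A − (1)·I. We want v_2 with N^2 v_2 = 0 but N^1 v_2 ≠ 0; then v_{j-1} := N · v_j for j = 2, …, 2.

Pick v_2 = (1, -2, 1, 0, 0)ᵀ.
Then v_1 = N · v_2 = (2, -4, 2, -4, 0)ᵀ.

Sanity check: (A − (1)·I) v_1 = (0, 0, 0, 0, 0)ᵀ = 0. ✓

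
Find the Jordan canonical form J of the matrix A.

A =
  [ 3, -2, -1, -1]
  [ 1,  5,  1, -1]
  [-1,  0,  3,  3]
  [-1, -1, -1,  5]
J_3(4) ⊕ J_1(4)

The characteristic polynomial is
  det(x·I − A) = x^4 - 16*x^3 + 96*x^2 - 256*x + 256 = (x - 4)^4

Eigenvalues and multiplicities (the geometric multiplicity of λ is n − rank(A − λI), which equals the number of Jordan blocks for λ):
  λ = 4: algebraic multiplicity = 4, geometric multiplicity = 2

Determining the block sizes for each eigenvalue:
  λ = 4: with am = 4 and gm = 2, the partition is not yet determined (e.g. several partitions of 4 into 2 parts exist). Let N = A − (4)·I. Computing rank(N^1) = 2, rank(N^2) = 1, rank(N^3) = 0; the number of blocks of size ≥ j is rank(N^{j−1}) − rank(N^j), giving [2, 1, 1]. So we have 1 block(s) of size 3, 1 block(s) of size 1 → block sizes [3, 1]

Assembling the blocks gives a Jordan form
J =
  [4, 1, 0, 0]
  [0, 4, 1, 0]
  [0, 0, 4, 0]
  [0, 0, 0, 4]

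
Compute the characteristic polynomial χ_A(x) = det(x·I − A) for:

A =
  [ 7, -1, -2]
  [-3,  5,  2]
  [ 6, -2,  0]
x^3 - 12*x^2 + 48*x - 64

Expanding det(x·I − A) (e.g. by cofactor expansion or by noting that A is similar to its Jordan form J, which has the same characteristic polynomial as A) gives
  χ_A(x) = x^3 - 12*x^2 + 48*x - 64
which factors as (x - 4)^3. The eigenvalues (with algebraic multiplicities) are λ = 4 with multiplicity 3.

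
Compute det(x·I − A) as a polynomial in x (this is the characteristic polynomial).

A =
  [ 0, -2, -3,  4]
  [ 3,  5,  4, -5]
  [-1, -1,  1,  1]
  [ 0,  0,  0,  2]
x^4 - 8*x^3 + 24*x^2 - 32*x + 16

Expanding det(x·I − A) (e.g. by cofactor expansion or by noting that A is similar to its Jordan form J, which has the same characteristic polynomial as A) gives
  χ_A(x) = x^4 - 8*x^3 + 24*x^2 - 32*x + 16
which factors as (x - 2)^4. The eigenvalues (with algebraic multiplicities) are λ = 2 with multiplicity 4.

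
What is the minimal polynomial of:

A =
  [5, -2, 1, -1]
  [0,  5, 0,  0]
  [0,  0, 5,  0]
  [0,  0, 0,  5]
x^2 - 10*x + 25

The characteristic polynomial is χ_A(x) = (x - 5)^4, so the eigenvalues are known. The minimal polynomial is
  m_A(x) = Π_λ (x − λ)^{k_λ}
where k_λ is the size of the *largest* Jordan block for λ (equivalently, the smallest k with (A − λI)^k v = 0 for every generalised eigenvector v of λ).

  λ = 5: largest Jordan block has size 2, contributing (x − 5)^2

So m_A(x) = (x - 5)^2 = x^2 - 10*x + 25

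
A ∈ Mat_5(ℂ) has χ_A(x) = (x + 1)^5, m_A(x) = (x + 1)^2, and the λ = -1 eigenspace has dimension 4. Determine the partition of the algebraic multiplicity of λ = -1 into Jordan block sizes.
Block sizes for λ = -1: [2, 1, 1, 1]

Step 1 — from the characteristic polynomial, algebraic multiplicity of λ = -1 is 5. From dim ker(A − (-1)·I) = 4, there are exactly 4 Jordan blocks for λ = -1.
Step 2 — from the minimal polynomial, the factor (x + 1)^2 tells us the largest block for λ = -1 has size 2.
Step 3 — with total size 5, 4 blocks, and largest block 2, the block sizes (in nonincreasing order) are [2, 1, 1, 1].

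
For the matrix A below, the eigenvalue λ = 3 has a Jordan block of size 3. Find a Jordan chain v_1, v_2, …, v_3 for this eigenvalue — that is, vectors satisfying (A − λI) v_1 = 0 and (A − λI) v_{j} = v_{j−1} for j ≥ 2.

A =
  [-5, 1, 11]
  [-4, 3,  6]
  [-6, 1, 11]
A Jordan chain for λ = 3 of length 3:
v_1 = (-6, -4, -4)ᵀ
v_2 = (-8, -4, -6)ᵀ
v_3 = (1, 0, 0)ᵀ

Let N = A − (3)·I. We want v_3 with N^3 v_3 = 0 but N^2 v_3 ≠ 0; then v_{j-1} := N · v_j for j = 3, …, 2.

Pick v_3 = (1, 0, 0)ᵀ.
Then v_2 = N · v_3 = (-8, -4, -6)ᵀ.
Then v_1 = N · v_2 = (-6, -4, -4)ᵀ.

Sanity check: (A − (3)·I) v_1 = (0, 0, 0)ᵀ = 0. ✓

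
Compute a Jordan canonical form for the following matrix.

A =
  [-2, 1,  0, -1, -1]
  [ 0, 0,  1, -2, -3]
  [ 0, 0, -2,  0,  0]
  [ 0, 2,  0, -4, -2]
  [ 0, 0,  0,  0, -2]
J_3(-2) ⊕ J_1(-2) ⊕ J_1(-2)

The characteristic polynomial is
  det(x·I − A) = x^5 + 10*x^4 + 40*x^3 + 80*x^2 + 80*x + 32 = (x + 2)^5

Eigenvalues and multiplicities (the geometric multiplicity of λ is n − rank(A − λI), which equals the number of Jordan blocks for λ):
  λ = -2: algebraic multiplicity = 5, geometric multiplicity = 3

Determining the block sizes for each eigenvalue:
  λ = -2: with am = 5 and gm = 3, the partition is not yet determined (e.g. several partitions of 5 into 3 parts exist). Let N = A − (-2)·I. Computing rank(N^1) = 2, rank(N^2) = 1, rank(N^3) = 0; the number of blocks of size ≥ j is rank(N^{j−1}) − rank(N^j), giving [3, 1, 1]. So we have 1 block(s) of size 3, 2 block(s) of size 1 → block sizes [3, 1, 1]

Assembling the blocks gives a Jordan form
J =
  [-2,  1,  0,  0,  0]
  [ 0, -2,  1,  0,  0]
  [ 0,  0, -2,  0,  0]
  [ 0,  0,  0, -2,  0]
  [ 0,  0,  0,  0, -2]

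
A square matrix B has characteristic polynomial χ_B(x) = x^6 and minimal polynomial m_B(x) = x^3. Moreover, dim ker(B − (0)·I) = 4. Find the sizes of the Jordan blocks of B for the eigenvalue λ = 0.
Block sizes for λ = 0: [3, 1, 1, 1]

Step 1 — from the characteristic polynomial, algebraic multiplicity of λ = 0 is 6. From dim ker(B − (0)·I) = 4, there are exactly 4 Jordan blocks for λ = 0.
Step 2 — from the minimal polynomial, the factor (x − 0)^3 tells us the largest block for λ = 0 has size 3.
Step 3 — with total size 6, 4 blocks, and largest block 3, the block sizes (in nonincreasing order) are [3, 1, 1, 1].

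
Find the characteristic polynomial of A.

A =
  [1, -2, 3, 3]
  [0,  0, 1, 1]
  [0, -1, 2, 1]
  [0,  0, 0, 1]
x^4 - 4*x^3 + 6*x^2 - 4*x + 1

Expanding det(x·I − A) (e.g. by cofactor expansion or by noting that A is similar to its Jordan form J, which has the same characteristic polynomial as A) gives
  χ_A(x) = x^4 - 4*x^3 + 6*x^2 - 4*x + 1
which factors as (x - 1)^4. The eigenvalues (with algebraic multiplicities) are λ = 1 with multiplicity 4.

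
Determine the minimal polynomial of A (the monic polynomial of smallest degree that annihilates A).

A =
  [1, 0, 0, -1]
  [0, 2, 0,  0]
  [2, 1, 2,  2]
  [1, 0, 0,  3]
x^2 - 4*x + 4

The characteristic polynomial is χ_A(x) = (x - 2)^4, so the eigenvalues are known. The minimal polynomial is
  m_A(x) = Π_λ (x − λ)^{k_λ}
where k_λ is the size of the *largest* Jordan block for λ (equivalently, the smallest k with (A − λI)^k v = 0 for every generalised eigenvector v of λ).

  λ = 2: largest Jordan block has size 2, contributing (x − 2)^2

So m_A(x) = (x - 2)^2 = x^2 - 4*x + 4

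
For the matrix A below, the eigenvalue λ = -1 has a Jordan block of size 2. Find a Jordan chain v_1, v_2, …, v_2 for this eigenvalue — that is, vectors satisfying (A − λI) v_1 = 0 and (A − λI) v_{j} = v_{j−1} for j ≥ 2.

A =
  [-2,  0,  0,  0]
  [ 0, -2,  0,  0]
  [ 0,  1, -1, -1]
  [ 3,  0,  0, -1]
A Jordan chain for λ = -1 of length 2:
v_1 = (0, 0, -1, 0)ᵀ
v_2 = (0, 0, 0, 1)ᵀ

Let N = A − (-1)·I. We want v_2 with N^2 v_2 = 0 but N^1 v_2 ≠ 0; then v_{j-1} := N · v_j for j = 2, …, 2.

Pick v_2 = (0, 0, 0, 1)ᵀ.
Then v_1 = N · v_2 = (0, 0, -1, 0)ᵀ.

Sanity check: (A − (-1)·I) v_1 = (0, 0, 0, 0)ᵀ = 0. ✓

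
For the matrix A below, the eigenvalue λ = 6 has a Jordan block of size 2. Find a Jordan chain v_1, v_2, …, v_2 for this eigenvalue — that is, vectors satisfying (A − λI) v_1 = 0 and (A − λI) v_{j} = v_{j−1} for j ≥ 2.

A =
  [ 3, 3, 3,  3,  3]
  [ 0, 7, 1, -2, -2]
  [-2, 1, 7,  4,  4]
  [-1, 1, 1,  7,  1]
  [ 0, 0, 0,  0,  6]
A Jordan chain for λ = 6 of length 2:
v_1 = (-3, 0, -2, -1, 0)ᵀ
v_2 = (1, 0, 0, 0, 0)ᵀ

Let N = A − (6)·I. We want v_2 with N^2 v_2 = 0 but N^1 v_2 ≠ 0; then v_{j-1} := N · v_j for j = 2, …, 2.

Pick v_2 = (1, 0, 0, 0, 0)ᵀ.
Then v_1 = N · v_2 = (-3, 0, -2, -1, 0)ᵀ.

Sanity check: (A − (6)·I) v_1 = (0, 0, 0, 0, 0)ᵀ = 0. ✓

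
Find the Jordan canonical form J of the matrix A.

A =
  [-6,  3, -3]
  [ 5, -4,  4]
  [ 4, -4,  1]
J_3(-3)

The characteristic polynomial is
  det(x·I − A) = x^3 + 9*x^2 + 27*x + 27 = (x + 3)^3

Eigenvalues and multiplicities (the geometric multiplicity of λ is n − rank(A − λI), which equals the number of Jordan blocks for λ):
  λ = -3: algebraic multiplicity = 3, geometric multiplicity = 1

Determining the block sizes for each eigenvalue:
  λ = -3: one block (gm = 1), so the single block has size am = 3 → block sizes [3]

Assembling the blocks gives a Jordan form
J =
  [-3,  1,  0]
  [ 0, -3,  1]
  [ 0,  0, -3]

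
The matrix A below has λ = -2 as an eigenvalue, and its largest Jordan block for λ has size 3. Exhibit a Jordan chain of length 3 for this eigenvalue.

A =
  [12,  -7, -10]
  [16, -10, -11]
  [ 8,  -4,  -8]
A Jordan chain for λ = -2 of length 3:
v_1 = (4, 8, 0)ᵀ
v_2 = (14, 16, 8)ᵀ
v_3 = (1, 0, 0)ᵀ

Let N = A − (-2)·I. We want v_3 with N^3 v_3 = 0 but N^2 v_3 ≠ 0; then v_{j-1} := N · v_j for j = 3, …, 2.

Pick v_3 = (1, 0, 0)ᵀ.
Then v_2 = N · v_3 = (14, 16, 8)ᵀ.
Then v_1 = N · v_2 = (4, 8, 0)ᵀ.

Sanity check: (A − (-2)·I) v_1 = (0, 0, 0)ᵀ = 0. ✓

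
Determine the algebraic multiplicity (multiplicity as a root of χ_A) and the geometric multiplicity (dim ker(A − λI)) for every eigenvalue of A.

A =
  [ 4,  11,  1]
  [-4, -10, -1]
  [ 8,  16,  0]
λ = -2: alg = 3, geom = 1

Step 1 — factor the characteristic polynomial to read off the algebraic multiplicities:
  χ_A(x) = (x + 2)^3

Step 2 — compute geometric multiplicities via the rank-nullity identity g(λ) = n − rank(A − λI):
  rank(A − (-2)·I) = 2, so dim ker(A − (-2)·I) = n − 2 = 1

Summary:
  λ = -2: algebraic multiplicity = 3, geometric multiplicity = 1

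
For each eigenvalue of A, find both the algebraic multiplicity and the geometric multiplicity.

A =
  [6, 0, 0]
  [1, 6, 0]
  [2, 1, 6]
λ = 6: alg = 3, geom = 1

Step 1 — factor the characteristic polynomial to read off the algebraic multiplicities:
  χ_A(x) = (x - 6)^3

Step 2 — compute geometric multiplicities via the rank-nullity identity g(λ) = n − rank(A − λI):
  rank(A − (6)·I) = 2, so dim ker(A − (6)·I) = n − 2 = 1

Summary:
  λ = 6: algebraic multiplicity = 3, geometric multiplicity = 1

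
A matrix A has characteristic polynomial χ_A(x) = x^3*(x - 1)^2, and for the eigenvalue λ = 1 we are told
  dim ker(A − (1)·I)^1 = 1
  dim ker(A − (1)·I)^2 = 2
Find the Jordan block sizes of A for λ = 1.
Block sizes for λ = 1: [2]

From the dimensions of kernels of powers, the number of Jordan blocks of size at least j is d_j − d_{j−1} where d_j = dim ker(N^j) (with d_0 = 0). Computing the differences gives [1, 1].
The number of blocks of size exactly k is (#blocks of size ≥ k) − (#blocks of size ≥ k + 1), so the partition is: 1 block(s) of size 2.
In nonincreasing order the block sizes are [2].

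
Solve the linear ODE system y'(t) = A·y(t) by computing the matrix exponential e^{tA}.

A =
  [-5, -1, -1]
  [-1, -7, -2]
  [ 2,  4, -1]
e^{tA} =
  [-t*exp(-4*t) + exp(-4*t), -t*exp(-4*t), -t*exp(-4*t)]
  [-t*exp(-4*t), -t*exp(-4*t) - exp(-4*t) + 2*exp(-5*t), -t*exp(-4*t) - exp(-4*t) + exp(-5*t)]
  [2*t*exp(-4*t), 2*t*exp(-4*t) + 2*exp(-4*t) - 2*exp(-5*t), 2*t*exp(-4*t) + 2*exp(-4*t) - exp(-5*t)]

Strategy: write A = P · J · P⁻¹ where J is a Jordan canonical form, so e^{tA} = P · e^{tJ} · P⁻¹, and e^{tJ} can be computed block-by-block.

A has Jordan form
J =
  [-5,  0,  0]
  [ 0, -4,  1]
  [ 0,  0, -4]
(up to reordering of blocks).

Per-block formulas:
  For a 2×2 Jordan block J_2(-4): exp(t · J_2(-4)) = e^(-4t)·(I + t·N), where N is the 2×2 nilpotent shift.
  For a 1×1 block at λ = -5: exp(t · [-5]) = [e^(-5t)].

After assembling e^{tJ} and conjugating by P, we get:

e^{tA} =
  [-t*exp(-4*t) + exp(-4*t), -t*exp(-4*t), -t*exp(-4*t)]
  [-t*exp(-4*t), -t*exp(-4*t) - exp(-4*t) + 2*exp(-5*t), -t*exp(-4*t) - exp(-4*t) + exp(-5*t)]
  [2*t*exp(-4*t), 2*t*exp(-4*t) + 2*exp(-4*t) - 2*exp(-5*t), 2*t*exp(-4*t) + 2*exp(-4*t) - exp(-5*t)]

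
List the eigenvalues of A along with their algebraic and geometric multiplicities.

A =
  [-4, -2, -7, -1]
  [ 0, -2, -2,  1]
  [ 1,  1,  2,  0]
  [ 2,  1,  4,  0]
λ = -1: alg = 4, geom = 2

Step 1 — factor the characteristic polynomial to read off the algebraic multiplicities:
  χ_A(x) = (x + 1)^4

Step 2 — compute geometric multiplicities via the rank-nullity identity g(λ) = n − rank(A − λI):
  rank(A − (-1)·I) = 2, so dim ker(A − (-1)·I) = n − 2 = 2

Summary:
  λ = -1: algebraic multiplicity = 4, geometric multiplicity = 2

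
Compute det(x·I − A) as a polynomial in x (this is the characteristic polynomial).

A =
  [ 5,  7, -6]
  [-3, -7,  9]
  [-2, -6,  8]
x^3 - 6*x^2 + 12*x - 8

Expanding det(x·I − A) (e.g. by cofactor expansion or by noting that A is similar to its Jordan form J, which has the same characteristic polynomial as A) gives
  χ_A(x) = x^3 - 6*x^2 + 12*x - 8
which factors as (x - 2)^3. The eigenvalues (with algebraic multiplicities) are λ = 2 with multiplicity 3.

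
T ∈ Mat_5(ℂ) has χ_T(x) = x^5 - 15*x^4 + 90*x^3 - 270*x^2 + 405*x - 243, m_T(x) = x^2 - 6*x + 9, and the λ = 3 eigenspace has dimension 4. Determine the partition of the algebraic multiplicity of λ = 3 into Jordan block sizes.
Block sizes for λ = 3: [2, 1, 1, 1]

Step 1 — from the characteristic polynomial, algebraic multiplicity of λ = 3 is 5. From dim ker(T − (3)·I) = 4, there are exactly 4 Jordan blocks for λ = 3.
Step 2 — from the minimal polynomial, the factor (x − 3)^2 tells us the largest block for λ = 3 has size 2.
Step 3 — with total size 5, 4 blocks, and largest block 2, the block sizes (in nonincreasing order) are [2, 1, 1, 1].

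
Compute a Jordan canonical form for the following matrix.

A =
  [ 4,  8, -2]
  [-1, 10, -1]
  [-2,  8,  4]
J_2(6) ⊕ J_1(6)

The characteristic polynomial is
  det(x·I − A) = x^3 - 18*x^2 + 108*x - 216 = (x - 6)^3

Eigenvalues and multiplicities (the geometric multiplicity of λ is n − rank(A − λI), which equals the number of Jordan blocks for λ):
  λ = 6: algebraic multiplicity = 3, geometric multiplicity = 2

Determining the block sizes for each eigenvalue:
  λ = 6: 2 blocks summing to 3 forces exactly one block of size 2 and the rest size 1 → block sizes [2, 1]

Assembling the blocks gives a Jordan form
J =
  [6, 1, 0]
  [0, 6, 0]
  [0, 0, 6]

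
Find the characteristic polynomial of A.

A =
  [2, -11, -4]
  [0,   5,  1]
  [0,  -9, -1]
x^3 - 6*x^2 + 12*x - 8

Expanding det(x·I − A) (e.g. by cofactor expansion or by noting that A is similar to its Jordan form J, which has the same characteristic polynomial as A) gives
  χ_A(x) = x^3 - 6*x^2 + 12*x - 8
which factors as (x - 2)^3. The eigenvalues (with algebraic multiplicities) are λ = 2 with multiplicity 3.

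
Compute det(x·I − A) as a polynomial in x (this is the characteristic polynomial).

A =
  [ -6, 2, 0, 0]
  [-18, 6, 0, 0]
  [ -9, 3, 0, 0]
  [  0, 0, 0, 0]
x^4

Expanding det(x·I − A) (e.g. by cofactor expansion or by noting that A is similar to its Jordan form J, which has the same characteristic polynomial as A) gives
  χ_A(x) = x^4
which factors as x^4. The eigenvalues (with algebraic multiplicities) are λ = 0 with multiplicity 4.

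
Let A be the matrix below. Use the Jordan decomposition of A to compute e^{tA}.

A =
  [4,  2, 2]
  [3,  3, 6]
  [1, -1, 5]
e^{tA} =
  [-2*t*exp(3*t) + exp(6*t), 2*t*exp(3*t), -4*t*exp(3*t) + 2*exp(6*t) - 2*exp(3*t)]
  [exp(6*t) - exp(3*t), exp(3*t), 2*exp(6*t) - 2*exp(3*t)]
  [t*exp(3*t), -t*exp(3*t), 2*t*exp(3*t) + exp(3*t)]

Strategy: write A = P · J · P⁻¹ where J is a Jordan canonical form, so e^{tA} = P · e^{tJ} · P⁻¹, and e^{tJ} can be computed block-by-block.

A has Jordan form
J =
  [3, 1, 0]
  [0, 3, 0]
  [0, 0, 6]
(up to reordering of blocks).

Per-block formulas:
  For a 2×2 Jordan block J_2(3): exp(t · J_2(3)) = e^(3t)·(I + t·N), where N is the 2×2 nilpotent shift.
  For a 1×1 block at λ = 6: exp(t · [6]) = [e^(6t)].

After assembling e^{tJ} and conjugating by P, we get:

e^{tA} =
  [-2*t*exp(3*t) + exp(6*t), 2*t*exp(3*t), -4*t*exp(3*t) + 2*exp(6*t) - 2*exp(3*t)]
  [exp(6*t) - exp(3*t), exp(3*t), 2*exp(6*t) - 2*exp(3*t)]
  [t*exp(3*t), -t*exp(3*t), 2*t*exp(3*t) + exp(3*t)]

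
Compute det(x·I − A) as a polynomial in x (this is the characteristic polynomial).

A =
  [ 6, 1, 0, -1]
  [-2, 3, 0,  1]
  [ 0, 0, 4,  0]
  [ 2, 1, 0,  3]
x^4 - 16*x^3 + 96*x^2 - 256*x + 256

Expanding det(x·I − A) (e.g. by cofactor expansion or by noting that A is similar to its Jordan form J, which has the same characteristic polynomial as A) gives
  χ_A(x) = x^4 - 16*x^3 + 96*x^2 - 256*x + 256
which factors as (x - 4)^4. The eigenvalues (with algebraic multiplicities) are λ = 4 with multiplicity 4.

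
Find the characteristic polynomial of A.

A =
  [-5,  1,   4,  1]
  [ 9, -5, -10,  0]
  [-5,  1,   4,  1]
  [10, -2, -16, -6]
x^4 + 12*x^3 + 48*x^2 + 64*x

Expanding det(x·I − A) (e.g. by cofactor expansion or by noting that A is similar to its Jordan form J, which has the same characteristic polynomial as A) gives
  χ_A(x) = x^4 + 12*x^3 + 48*x^2 + 64*x
which factors as x*(x + 4)^3. The eigenvalues (with algebraic multiplicities) are λ = -4 with multiplicity 3, λ = 0 with multiplicity 1.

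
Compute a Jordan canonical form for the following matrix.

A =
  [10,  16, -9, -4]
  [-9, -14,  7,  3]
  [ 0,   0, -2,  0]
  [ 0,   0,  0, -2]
J_3(-2) ⊕ J_1(-2)

The characteristic polynomial is
  det(x·I − A) = x^4 + 8*x^3 + 24*x^2 + 32*x + 16 = (x + 2)^4

Eigenvalues and multiplicities (the geometric multiplicity of λ is n − rank(A − λI), which equals the number of Jordan blocks for λ):
  λ = -2: algebraic multiplicity = 4, geometric multiplicity = 2

Determining the block sizes for each eigenvalue:
  λ = -2: with am = 4 and gm = 2, the partition is not yet determined (e.g. several partitions of 4 into 2 parts exist). Let N = A − (-2)·I. Computing rank(N^1) = 2, rank(N^2) = 1, rank(N^3) = 0; the number of blocks of size ≥ j is rank(N^{j−1}) − rank(N^j), giving [2, 1, 1]. So we have 1 block(s) of size 3, 1 block(s) of size 1 → block sizes [3, 1]

Assembling the blocks gives a Jordan form
J =
  [-2,  1,  0,  0]
  [ 0, -2,  1,  0]
  [ 0,  0, -2,  0]
  [ 0,  0,  0, -2]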